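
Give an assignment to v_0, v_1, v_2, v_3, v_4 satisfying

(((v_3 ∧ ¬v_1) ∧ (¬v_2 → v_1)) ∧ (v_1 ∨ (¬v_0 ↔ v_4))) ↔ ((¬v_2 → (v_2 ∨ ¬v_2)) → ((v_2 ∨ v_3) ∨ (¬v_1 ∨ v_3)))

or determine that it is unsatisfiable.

v_0: False, v_1: True, v_2: False, v_3: False, v_4: True

  (((v_3 ∧ ¬v_1) ∧ (¬v_2 → v_1)) ∧ (v_1 ∨ (¬v_0 ↔ v_4))) ↔ ((¬v_2 → (v_2 ∨ ¬v_2)) → ((v_2 ∨ v_3) ∨ (¬v_1 ∨ v_3))) = True
    ((v_3 ∧ ¬v_1) ∧ (¬v_2 → v_1)) ∧ (v_1 ∨ (¬v_0 ↔ v_4)) = False
      (v_3 ∧ ¬v_1) ∧ (¬v_2 → v_1) = False
        v_3 ∧ ¬v_1 = False
          ¬v_1 = False
        ¬v_2 → v_1 = True
          ¬v_2 = True
      v_1 ∨ (¬v_0 ↔ v_4) = True
        ¬v_0 ↔ v_4 = True
          ¬v_0 = True
    (¬v_2 → (v_2 ∨ ¬v_2)) → ((v_2 ∨ v_3) ∨ (¬v_1 ∨ v_3)) = False
      ¬v_2 → (v_2 ∨ ¬v_2) = True
        ¬v_2 = True
        v_2 ∨ ¬v_2 = True
          ¬v_2 = True
      (v_2 ∨ v_3) ∨ (¬v_1 ∨ v_3) = False
        v_2 ∨ v_3 = False
        ¬v_1 ∨ v_3 = False
          ¬v_1 = False
The formula evaluates to True.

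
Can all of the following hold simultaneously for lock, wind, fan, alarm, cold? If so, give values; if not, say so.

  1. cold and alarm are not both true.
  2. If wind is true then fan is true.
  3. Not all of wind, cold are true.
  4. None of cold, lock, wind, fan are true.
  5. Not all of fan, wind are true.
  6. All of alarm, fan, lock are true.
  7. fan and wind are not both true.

Case lock = True:
  Constraint (4) is violated (lock=T) — contradiction.
Case lock = False:
  Constraint (6) is violated (lock=F) — contradiction.
Both cases fail — unsatisfiable.

Unsatisfiable — no assignment works.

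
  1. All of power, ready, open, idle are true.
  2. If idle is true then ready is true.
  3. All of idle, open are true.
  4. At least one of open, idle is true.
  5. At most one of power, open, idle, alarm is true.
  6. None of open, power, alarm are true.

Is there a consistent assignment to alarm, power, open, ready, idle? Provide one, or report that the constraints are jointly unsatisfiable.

Unsatisfiable

Case power = True:
  Constraint (6) is violated (power=T) — contradiction.
Case power = False:
  Constraint (1) is violated (power=F) — contradiction.
Both cases fail — unsatisfiable.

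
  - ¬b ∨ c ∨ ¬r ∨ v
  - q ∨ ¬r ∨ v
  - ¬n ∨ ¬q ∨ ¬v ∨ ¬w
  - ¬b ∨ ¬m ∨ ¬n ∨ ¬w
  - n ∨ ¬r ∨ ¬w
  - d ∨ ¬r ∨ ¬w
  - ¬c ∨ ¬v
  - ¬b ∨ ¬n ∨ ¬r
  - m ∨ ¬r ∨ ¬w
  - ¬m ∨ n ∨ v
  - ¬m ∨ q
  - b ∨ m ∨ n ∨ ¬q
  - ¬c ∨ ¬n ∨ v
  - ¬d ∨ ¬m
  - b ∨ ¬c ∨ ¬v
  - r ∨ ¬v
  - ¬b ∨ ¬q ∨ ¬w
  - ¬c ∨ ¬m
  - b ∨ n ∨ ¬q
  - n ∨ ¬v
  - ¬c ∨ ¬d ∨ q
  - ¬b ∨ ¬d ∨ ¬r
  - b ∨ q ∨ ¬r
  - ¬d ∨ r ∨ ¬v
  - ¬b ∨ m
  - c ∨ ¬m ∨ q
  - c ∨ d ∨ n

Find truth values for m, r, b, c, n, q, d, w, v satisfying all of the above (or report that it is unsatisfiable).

m=F; r=F; b=F; c=F; n=T; q=F; d=F; w=F; v=F

Set m = False.
  then (¬b ∨ m) forces b = False.
Set r = False.
  then (r ∨ ¬v) forces v = False.
Set c = False.
Set n = True.
Set q = False.
Set d = False.
Set w = False.
All clauses satisfied.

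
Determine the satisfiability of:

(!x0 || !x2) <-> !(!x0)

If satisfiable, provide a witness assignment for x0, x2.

x0: True, x2: False

  (!x0 || !x2) <-> !(!x0) = True
    !x0 || !x2 = True
      !x0 = False
      !x2 = True
    !(!x0) = True
      !x0 = False
The formula evaluates to True.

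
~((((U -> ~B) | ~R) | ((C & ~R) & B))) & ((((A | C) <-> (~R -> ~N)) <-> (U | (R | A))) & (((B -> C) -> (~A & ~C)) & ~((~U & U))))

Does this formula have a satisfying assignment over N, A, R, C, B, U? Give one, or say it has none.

N=T, A=T, R=T, C=F, B=T, U=T

  ~((((U -> ~B) | ~R) | ((C & ~R) & B))) = True
    ((U -> ~B) | ~R) | ((C & ~R) & B) = False
      (U -> ~B) | ~R = False
        U -> ~B = False
          ~B = False
        ~R = False
      (C & ~R) & B = False
        C & ~R = False
          ~R = False
  (((A | C) <-> (~R -> ~N)) <-> (U | (R | A))) & (((B -> C) -> (~A & ~C)) & ~((~U & U))) = True
    ((A | C) <-> (~R -> ~N)) <-> (U | (R | A)) = True
      (A | C) <-> (~R -> ~N) = True
        A | C = True
        ~R -> ~N = True
          ~R = False
          ~N = False
      U | (R | A) = True
        R | A = True
    ((B -> C) -> (~A & ~C)) & ~((~U & U)) = True
      (B -> C) -> (~A & ~C) = True
        B -> C = False
        ~A & ~C = False
          ~A = False
          ~C = True
      ~((~U & U)) = True
        ~U & U = False
          ~U = False
Both conjuncts True, so the formula holds.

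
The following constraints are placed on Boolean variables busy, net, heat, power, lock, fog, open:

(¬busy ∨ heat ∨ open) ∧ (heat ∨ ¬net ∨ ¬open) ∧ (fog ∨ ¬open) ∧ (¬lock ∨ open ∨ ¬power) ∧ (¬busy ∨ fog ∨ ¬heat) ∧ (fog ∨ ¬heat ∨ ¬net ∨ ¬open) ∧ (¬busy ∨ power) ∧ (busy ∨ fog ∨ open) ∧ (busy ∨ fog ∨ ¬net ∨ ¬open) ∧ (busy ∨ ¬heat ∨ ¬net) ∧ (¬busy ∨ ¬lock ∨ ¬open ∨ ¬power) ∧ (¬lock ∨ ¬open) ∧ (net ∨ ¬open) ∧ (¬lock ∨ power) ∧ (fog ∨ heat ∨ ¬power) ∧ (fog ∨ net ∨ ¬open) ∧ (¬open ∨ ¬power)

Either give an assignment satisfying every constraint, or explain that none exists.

Set busy = False.
Set net = False.
  then (net ∨ ¬open) forces open = False.
  then (busy ∨ fog ∨ open) forces fog = True.
Set heat = False.
Set power = True.
  then (¬lock ∨ open ∨ ¬power) forces lock = False.
All clauses satisfied.

busy=F, net=F, heat=F, power=T, lock=F, fog=T, open=F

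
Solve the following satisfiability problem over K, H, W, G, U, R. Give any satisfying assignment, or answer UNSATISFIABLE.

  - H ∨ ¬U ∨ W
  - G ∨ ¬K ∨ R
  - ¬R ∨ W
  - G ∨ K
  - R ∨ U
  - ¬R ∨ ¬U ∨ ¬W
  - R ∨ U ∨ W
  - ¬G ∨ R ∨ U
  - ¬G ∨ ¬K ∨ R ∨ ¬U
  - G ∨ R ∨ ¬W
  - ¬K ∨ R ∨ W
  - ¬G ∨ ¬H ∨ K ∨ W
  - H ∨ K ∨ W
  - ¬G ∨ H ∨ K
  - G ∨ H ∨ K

K = True; H = True; W = True; G = True; U = False; R = True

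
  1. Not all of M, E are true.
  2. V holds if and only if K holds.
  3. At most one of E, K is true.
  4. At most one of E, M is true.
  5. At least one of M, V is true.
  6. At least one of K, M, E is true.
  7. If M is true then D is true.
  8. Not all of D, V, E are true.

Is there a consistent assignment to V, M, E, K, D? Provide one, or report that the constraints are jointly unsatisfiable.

V = True, M = True, E = False, K = True, D = True

  (1) {M, E}: 1/2 true — not all ✓
  (2) V=T, K=T — same ✓
  (3) {E, K}: 1 true — at most one ✓
  (4) {E, M}: 1 true — at most one ✓
  (5) {M, V}: 2 true — at least one ✓
  (6) {K, M, E}: 2 true — at least one ✓
  (7) M=T ⇒ D: T ✓
  (8) {D, V, E}: 2/3 true — not all ✓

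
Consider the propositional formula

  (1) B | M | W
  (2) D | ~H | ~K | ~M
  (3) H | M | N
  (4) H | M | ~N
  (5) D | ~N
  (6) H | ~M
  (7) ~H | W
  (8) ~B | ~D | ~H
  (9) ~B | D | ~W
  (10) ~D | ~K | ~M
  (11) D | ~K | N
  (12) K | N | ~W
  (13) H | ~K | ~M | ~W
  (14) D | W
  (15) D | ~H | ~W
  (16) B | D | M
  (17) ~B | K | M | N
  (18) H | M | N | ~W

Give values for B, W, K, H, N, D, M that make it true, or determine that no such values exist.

Set B = False.
Set W = True.
Set K = True.
Try H = False:
  (H | ~M) forces M = False.
  (H | M | N) forces N = True.
  clause (H | M | ~N) is falsified — backtrack.
So H = True.
  then (D | ~H | ~W) forces D = True.
  then (~D | ~K | ~M) forces M = False.
Set N = True.
All clauses satisfied.

B = False, W = True, K = True, H = True, N = True, D = True, M = False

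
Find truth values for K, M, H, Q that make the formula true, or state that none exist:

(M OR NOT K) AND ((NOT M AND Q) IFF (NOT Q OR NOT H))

K = False, M = True, H = True, Q = True

  M OR NOT K = True
    NOT K = True
  (NOT M AND Q) IFF (NOT Q OR NOT H) = True
    NOT M AND Q = False
      NOT M = False
    NOT Q OR NOT H = False
      NOT Q = False
      NOT H = False
Both conjuncts True, so the formula holds.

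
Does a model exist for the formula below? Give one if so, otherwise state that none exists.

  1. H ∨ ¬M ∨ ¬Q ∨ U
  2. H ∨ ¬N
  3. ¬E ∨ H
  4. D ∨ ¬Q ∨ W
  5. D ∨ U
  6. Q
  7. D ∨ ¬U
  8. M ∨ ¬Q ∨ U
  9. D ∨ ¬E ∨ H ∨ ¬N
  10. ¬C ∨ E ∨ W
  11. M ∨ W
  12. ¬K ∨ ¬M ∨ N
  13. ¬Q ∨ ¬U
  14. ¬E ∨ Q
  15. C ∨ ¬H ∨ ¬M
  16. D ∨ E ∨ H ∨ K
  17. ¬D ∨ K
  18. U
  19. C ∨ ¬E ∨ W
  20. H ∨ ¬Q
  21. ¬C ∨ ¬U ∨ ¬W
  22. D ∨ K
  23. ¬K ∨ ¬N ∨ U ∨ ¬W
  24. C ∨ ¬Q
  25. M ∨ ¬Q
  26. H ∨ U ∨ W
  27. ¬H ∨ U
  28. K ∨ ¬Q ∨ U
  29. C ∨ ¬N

Case Q = True:
  (¬Q ∨ ¬U) forces U = False.
  Clause (U) is falsified — contradiction.
Case Q = False:
  Clause (Q) is falsified — contradiction.
Both cases fail, so the formula is unsatisfiable.

The formula is unsatisfiable.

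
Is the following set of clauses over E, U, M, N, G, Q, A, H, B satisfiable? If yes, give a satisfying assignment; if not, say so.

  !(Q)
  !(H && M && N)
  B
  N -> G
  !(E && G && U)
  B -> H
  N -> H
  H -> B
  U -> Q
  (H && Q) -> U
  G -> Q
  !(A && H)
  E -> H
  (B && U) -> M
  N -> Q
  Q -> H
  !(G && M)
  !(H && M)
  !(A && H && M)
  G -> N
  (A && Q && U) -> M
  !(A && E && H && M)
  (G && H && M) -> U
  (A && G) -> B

Unit clause (B) forces B = True.
In (!B || H) only H is left, so H = True.
Unit clause (!Q) forces Q = False.
In (!N || Q) only !N is left, so N = False.
In (!H || !M) only !M is left, so M = False.
In (!G || Q) only !G is left, so G = False.
In (Q || !U) only !U is left, so U = False.
In (!A || !H) only !A is left, so A = False.
Set E = True.
All clauses satisfied.

E = True; U = False; M = False; N = False; G = False; Q = False; A = False; H = True; B = True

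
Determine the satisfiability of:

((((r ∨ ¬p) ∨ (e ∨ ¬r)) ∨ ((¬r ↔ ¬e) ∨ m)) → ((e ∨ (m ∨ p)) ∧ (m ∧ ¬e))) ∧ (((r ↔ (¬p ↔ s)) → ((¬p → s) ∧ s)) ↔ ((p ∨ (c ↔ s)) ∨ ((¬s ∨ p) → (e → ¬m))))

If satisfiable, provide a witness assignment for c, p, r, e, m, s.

c = False; p = True; r = True; e = False; m = True; s = True

  (((r ∨ ¬p) ∨ (e ∨ ¬r)) ∨ ((¬r ↔ ¬e) ∨ m)) → ((e ∨ (m ∨ p)) ∧ (m ∧ ¬e)) = True
    ((r ∨ ¬p) ∨ (e ∨ ¬r)) ∨ ((¬r ↔ ¬e) ∨ m) = True
      (r ∨ ¬p) ∨ (e ∨ ¬r) = True
        r ∨ ¬p = True
          ¬p = False
        e ∨ ¬r = False
          ¬r = False
      (¬r ↔ ¬e) ∨ m = True
        ¬r ↔ ¬e = False
          ¬r = False
          ¬e = True
    (e ∨ (m ∨ p)) ∧ (m ∧ ¬e) = True
      e ∨ (m ∨ p) = True
        m ∨ p = True
      m ∧ ¬e = True
        ¬e = True
  ((r ↔ (¬p ↔ s)) → ((¬p → s) ∧ s)) ↔ ((p ∨ (c ↔ s)) ∨ ((¬s ∨ p) → (e → ¬m))) = True
    (r ↔ (¬p ↔ s)) → ((¬p → s) ∧ s) = True
      r ↔ (¬p ↔ s) = False
        ¬p ↔ s = False
          ¬p = False
      (¬p → s) ∧ s = True
        ¬p → s = True
          ¬p = False
    (p ∨ (c ↔ s)) ∨ ((¬s ∨ p) → (e → ¬m)) = True
      p ∨ (c ↔ s) = True
        c ↔ s = False
      (¬s ∨ p) → (e → ¬m) = True
        ¬s ∨ p = True
          ¬s = False
        e → ¬m = True
          ¬m = False
Both conjuncts True, so the formula holds.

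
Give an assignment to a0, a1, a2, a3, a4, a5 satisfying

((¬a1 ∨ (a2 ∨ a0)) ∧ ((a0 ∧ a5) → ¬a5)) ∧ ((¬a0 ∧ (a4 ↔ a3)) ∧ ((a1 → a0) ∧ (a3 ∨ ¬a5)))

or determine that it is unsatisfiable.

a0=F, a1=F, a2=F, a3=T, a4=T, a5=T

  (¬a1 ∨ (a2 ∨ a0)) ∧ ((a0 ∧ a5) → ¬a5) = True
    ¬a1 ∨ (a2 ∨ a0) = True
      ¬a1 = True
      a2 ∨ a0 = False
    (a0 ∧ a5) → ¬a5 = True
      a0 ∧ a5 = False
      ¬a5 = False
  (¬a0 ∧ (a4 ↔ a3)) ∧ ((a1 → a0) ∧ (a3 ∨ ¬a5)) = True
    ¬a0 ∧ (a4 ↔ a3) = True
      ¬a0 = True
      a4 ↔ a3 = True
    (a1 → a0) ∧ (a3 ∨ ¬a5) = True
      a1 → a0 = True
      a3 ∨ ¬a5 = True
        ¬a5 = False
Both conjuncts True, so the formula holds.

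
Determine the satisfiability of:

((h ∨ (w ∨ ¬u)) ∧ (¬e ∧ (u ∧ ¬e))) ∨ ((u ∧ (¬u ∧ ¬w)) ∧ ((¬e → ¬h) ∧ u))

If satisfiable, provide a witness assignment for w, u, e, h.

w = True, u = True, e = False, h = True

  ((h ∨ (w ∨ ¬u)) ∧ (¬e ∧ (u ∧ ¬e))) ∨ ((u ∧ (¬u ∧ ¬w)) ∧ ((¬e → ¬h) ∧ u)) = True
    (h ∨ (w ∨ ¬u)) ∧ (¬e ∧ (u ∧ ¬e)) = True
      h ∨ (w ∨ ¬u) = True
        w ∨ ¬u = True
          ¬u = False
      ¬e ∧ (u ∧ ¬e) = True
        ¬e = True
        u ∧ ¬e = True
          ¬e = True
    (u ∧ (¬u ∧ ¬w)) ∧ ((¬e → ¬h) ∧ u) = False
      u ∧ (¬u ∧ ¬w) = False
        ¬u ∧ ¬w = False
          ¬u = False
          ¬w = False
      (¬e → ¬h) ∧ u = False
        ¬e → ¬h = False
          ¬e = True
          ¬h = False
The formula evaluates to True.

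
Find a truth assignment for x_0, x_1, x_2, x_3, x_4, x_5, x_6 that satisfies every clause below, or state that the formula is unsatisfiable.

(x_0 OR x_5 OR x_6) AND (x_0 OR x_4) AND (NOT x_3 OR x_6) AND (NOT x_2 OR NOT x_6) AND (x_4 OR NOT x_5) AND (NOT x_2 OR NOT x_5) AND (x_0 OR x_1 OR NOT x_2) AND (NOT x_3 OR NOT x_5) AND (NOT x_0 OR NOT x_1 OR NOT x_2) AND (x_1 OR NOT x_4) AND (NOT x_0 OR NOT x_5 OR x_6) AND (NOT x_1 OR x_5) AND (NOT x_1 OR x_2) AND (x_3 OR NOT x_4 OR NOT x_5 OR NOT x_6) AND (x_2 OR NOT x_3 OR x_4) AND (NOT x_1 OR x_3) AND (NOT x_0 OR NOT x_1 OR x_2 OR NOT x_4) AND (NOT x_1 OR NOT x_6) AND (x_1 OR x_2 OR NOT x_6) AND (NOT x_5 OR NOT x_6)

Try x_0 = False:
  (x_0 OR x_4) forces x_4 = True.
  (x_1 OR NOT x_4) forces x_1 = True.
  (NOT x_1 OR x_5) forces x_5 = True.
  (NOT x_2 OR NOT x_5) forces x_2 = False.
  clause (NOT x_1 OR x_2) is falsified — backtrack.
So x_0 = True.
Set x_1 = False.
  then (x_1 OR NOT x_4) forces x_4 = False.
  then (x_4 OR NOT x_5) forces x_5 = False.
Set x_2 = True.
  then (NOT x_2 OR NOT x_6) forces x_6 = False.
  then (NOT x_3 OR x_6) forces x_3 = False.
All clauses satisfied.

x_0 = True, x_1 = False, x_2 = True, x_3 = False, x_4 = False, x_5 = False, x_6 = False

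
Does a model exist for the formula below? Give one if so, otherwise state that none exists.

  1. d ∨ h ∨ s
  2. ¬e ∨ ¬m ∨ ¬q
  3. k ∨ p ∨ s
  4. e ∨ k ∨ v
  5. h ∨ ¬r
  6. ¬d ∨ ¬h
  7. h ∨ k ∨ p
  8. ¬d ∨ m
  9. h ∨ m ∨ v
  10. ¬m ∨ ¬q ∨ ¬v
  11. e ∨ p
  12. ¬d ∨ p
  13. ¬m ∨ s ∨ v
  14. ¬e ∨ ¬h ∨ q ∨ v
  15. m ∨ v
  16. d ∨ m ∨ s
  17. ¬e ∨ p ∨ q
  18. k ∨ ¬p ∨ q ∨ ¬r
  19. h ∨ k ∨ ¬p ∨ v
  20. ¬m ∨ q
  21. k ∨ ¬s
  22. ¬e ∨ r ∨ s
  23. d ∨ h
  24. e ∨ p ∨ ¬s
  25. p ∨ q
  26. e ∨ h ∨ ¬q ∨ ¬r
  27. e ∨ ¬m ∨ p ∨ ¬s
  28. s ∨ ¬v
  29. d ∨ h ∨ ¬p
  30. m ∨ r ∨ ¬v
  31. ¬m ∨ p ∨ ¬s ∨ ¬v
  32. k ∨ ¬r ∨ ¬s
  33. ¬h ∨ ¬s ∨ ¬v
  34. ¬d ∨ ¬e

Set q = True.
Set p = True.
Try k = False:
  (k ∨ ¬s) forces s = False.
  (s ∨ ¬v) forces v = False.
  (e ∨ k ∨ v) forces e = True.
  (¬e ∨ ¬m ∨ ¬q) forces m = False.
  clause (m ∨ v) is falsified — backtrack.
So k = True.
Set v = False.
  then (m ∨ v) forces m = True.
  then (¬e ∨ ¬m ∨ ¬q) forces e = False.
  then (¬m ∨ s ∨ v) forces s = True.
Set h = True.
  then (¬d ∨ ¬h) forces d = False.
Set r = True.
All clauses satisfied.

q: True, p: True, k: True, v: False, s: True, h: True, r: True, d: False, e: False, m: True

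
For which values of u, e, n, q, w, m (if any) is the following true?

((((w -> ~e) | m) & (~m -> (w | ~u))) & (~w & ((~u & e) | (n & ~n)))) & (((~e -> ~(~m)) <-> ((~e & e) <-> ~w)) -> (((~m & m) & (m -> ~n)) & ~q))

u: False, e: True, n: False, q: False, w: False, m: False

  (((w -> ~e) | m) & (~m -> (w | ~u))) & (~w & ((~u & e) | (n & ~n))) = True
    ((w -> ~e) | m) & (~m -> (w | ~u)) = True
      (w -> ~e) | m = True
        w -> ~e = True
          ~e = False
      ~m -> (w | ~u) = True
        ~m = True
        w | ~u = True
          ~u = True
    ~w & ((~u & e) | (n & ~n)) = True
      ~w = True
      (~u & e) | (n & ~n) = True
        ~u & e = True
          ~u = True
        n & ~n = False
          ~n = True
  ((~e -> ~(~m)) <-> ((~e & e) <-> ~w)) -> (((~m & m) & (m -> ~n)) & ~q) = True
    (~e -> ~(~m)) <-> ((~e & e) <-> ~w) = False
      ~e -> ~(~m) = True
        ~e = False
        ~(~m) = False
          ~m = True
      (~e & e) <-> ~w = False
        ~e & e = False
          ~e = False
        ~w = True
    ((~m & m) & (m -> ~n)) & ~q = False
      (~m & m) & (m -> ~n) = False
        ~m & m = False
          ~m = True
        m -> ~n = True
          ~n = True
      ~q = True
Both conjuncts True, so the formula holds.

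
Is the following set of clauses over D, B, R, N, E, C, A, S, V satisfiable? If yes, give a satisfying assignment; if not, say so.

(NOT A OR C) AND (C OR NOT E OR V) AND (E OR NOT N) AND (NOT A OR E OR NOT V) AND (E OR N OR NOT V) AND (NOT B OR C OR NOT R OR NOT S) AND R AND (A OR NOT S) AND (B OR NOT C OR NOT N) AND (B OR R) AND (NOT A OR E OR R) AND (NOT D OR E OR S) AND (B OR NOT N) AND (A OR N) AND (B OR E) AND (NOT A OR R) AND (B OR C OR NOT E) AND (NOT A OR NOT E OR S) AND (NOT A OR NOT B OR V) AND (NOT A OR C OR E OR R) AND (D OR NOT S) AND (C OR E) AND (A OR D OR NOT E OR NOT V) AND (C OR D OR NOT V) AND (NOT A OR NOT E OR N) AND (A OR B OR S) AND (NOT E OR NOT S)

Unit clause (R) forces R = True.
Set D = False.
  then (D OR NOT S) forces S = False.
Try B = False:
  (B OR NOT N) forces N = False.
  (A OR N) forces A = True.
  (NOT A OR C) forces C = True.
  (B OR E) forces E = True.
  clause (NOT A OR NOT E OR S) is falsified — backtrack.
So B = True.
Try N = False:
  (A OR N) forces A = True.
  (NOT A OR C) forces C = True.
  (NOT A OR NOT E OR S) forces E = False.
  (NOT A OR E OR NOT V) forces V = False.
  clause (NOT A OR NOT B OR V) is falsified — backtrack.
So N = True.
  then (E OR NOT N) forces E = True.
  then (NOT A OR NOT E OR S) forces A = False.
  then (A OR D OR NOT E OR NOT V) forces V = False.
  then (C OR NOT E OR V) forces C = True.
All clauses satisfied.

D = False, B = True, R = True, N = True, E = True, C = True, A = False, S = False, V = False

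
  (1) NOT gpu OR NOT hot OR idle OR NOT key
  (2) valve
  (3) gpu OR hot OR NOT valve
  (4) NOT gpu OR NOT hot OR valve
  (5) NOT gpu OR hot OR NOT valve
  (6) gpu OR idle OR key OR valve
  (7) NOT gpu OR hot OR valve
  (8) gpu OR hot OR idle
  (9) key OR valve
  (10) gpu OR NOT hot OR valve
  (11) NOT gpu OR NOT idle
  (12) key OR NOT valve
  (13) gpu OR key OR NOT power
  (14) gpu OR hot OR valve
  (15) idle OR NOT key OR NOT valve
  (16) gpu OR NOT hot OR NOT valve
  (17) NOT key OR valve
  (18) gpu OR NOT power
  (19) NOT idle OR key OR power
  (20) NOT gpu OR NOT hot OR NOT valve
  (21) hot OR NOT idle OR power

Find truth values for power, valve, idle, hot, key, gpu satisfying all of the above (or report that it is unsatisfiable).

Unsatisfiable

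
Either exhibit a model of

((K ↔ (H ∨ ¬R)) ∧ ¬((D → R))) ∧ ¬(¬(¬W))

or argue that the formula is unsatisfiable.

K = True; R = False; D = True; H = True; W = False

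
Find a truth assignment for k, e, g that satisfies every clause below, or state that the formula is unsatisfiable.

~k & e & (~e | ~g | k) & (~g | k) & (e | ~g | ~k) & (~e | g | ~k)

Unit clause (~k) forces k = False.
Unit clause (e) forces e = True.
In (~e | ~g | k) only ~g is left, so g = False.
Check each clause:
  (~k): ~k holds.
  (e): e holds.
  (~e | ~g | k): ~g holds.
  (~g | k): ~g holds.
  (e | ~g | ~k): e holds.
  (~e | g | ~k): ~k holds.
All clauses satisfied.

k: False, e: True, g: False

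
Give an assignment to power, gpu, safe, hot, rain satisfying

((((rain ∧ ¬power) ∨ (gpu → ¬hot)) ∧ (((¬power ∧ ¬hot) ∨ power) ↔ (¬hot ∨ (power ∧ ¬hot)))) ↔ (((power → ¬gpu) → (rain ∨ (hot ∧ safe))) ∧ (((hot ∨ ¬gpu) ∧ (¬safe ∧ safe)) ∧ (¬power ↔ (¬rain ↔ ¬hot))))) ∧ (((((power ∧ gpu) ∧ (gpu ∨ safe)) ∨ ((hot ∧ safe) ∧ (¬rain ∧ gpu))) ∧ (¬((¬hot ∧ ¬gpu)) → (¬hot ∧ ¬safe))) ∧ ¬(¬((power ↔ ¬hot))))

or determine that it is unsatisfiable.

Unsatisfiable

Case hot = True: the conjunct ¬((¬hot ∧ ¬gpu)) → (¬hot ∧ ¬safe) becomes ¬False → (False ∧ ¬safe) = False.
Case hot = False: the formula simplifies to ((¬power ∨ power) ↔ (((power → ¬gpu) → rain) ∧ ((¬gpu ∧ (¬safe ∧ safe)) ∧ (¬power ↔ ¬rain)))) ∧ ((((power ∧ gpu) ∧ (gpu ∨ safe)) ∧ (¬(¬gpu) → ¬safe)) ∧ ¬(¬power)).
  gpu = True: simplifies to ¬((¬power ∨ power)) ∧ ((power ∧ ¬safe) ∧ ¬(¬power)).
    power = True: the conjunct ¬((¬power ∨ power)) becomes ¬((False ∨ True)) = False.
    power = False: the conjunct ¬((¬power ∨ power)) becomes ¬((True ∨ False)) = False.
  gpu = False: the conjunct gpu is False.
Both cases fail — unsatisfiable.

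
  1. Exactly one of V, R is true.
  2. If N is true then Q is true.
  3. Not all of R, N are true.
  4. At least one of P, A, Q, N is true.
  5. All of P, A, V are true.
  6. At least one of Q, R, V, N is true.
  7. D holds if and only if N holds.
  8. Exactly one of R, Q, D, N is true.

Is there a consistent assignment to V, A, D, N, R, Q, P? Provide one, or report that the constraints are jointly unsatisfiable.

V: True, A: True, D: False, N: False, R: False, Q: True, P: True

  (1) {V, R}: 1 true — exactly one ✓
  (2) N=F ⇒ Q: vacuous ✓
  (3) {R, N}: 0/2 true — not all ✓
  (4) {P, A, Q, N}: 3 true — at least one ✓
  (5) {P, A, V}: all 3 true ✓
  (6) {Q, R, V, N}: 2 true — at least one ✓
  (7) D=F, N=F — same ✓
  (8) {R, Q, D, N}: 1 true — exactly one ✓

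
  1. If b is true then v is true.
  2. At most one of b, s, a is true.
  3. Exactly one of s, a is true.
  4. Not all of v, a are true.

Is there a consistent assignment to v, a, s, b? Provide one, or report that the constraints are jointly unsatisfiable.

v = True; a = False; s = True; b = False

  (1) b=F ⇒ v: vacuous ✓
  (2) {b, s, a}: 1 true — at most one ✓
  (3) {s, a}: 1 true — exactly one ✓
  (4) {v, a}: 1/2 true — not all ✓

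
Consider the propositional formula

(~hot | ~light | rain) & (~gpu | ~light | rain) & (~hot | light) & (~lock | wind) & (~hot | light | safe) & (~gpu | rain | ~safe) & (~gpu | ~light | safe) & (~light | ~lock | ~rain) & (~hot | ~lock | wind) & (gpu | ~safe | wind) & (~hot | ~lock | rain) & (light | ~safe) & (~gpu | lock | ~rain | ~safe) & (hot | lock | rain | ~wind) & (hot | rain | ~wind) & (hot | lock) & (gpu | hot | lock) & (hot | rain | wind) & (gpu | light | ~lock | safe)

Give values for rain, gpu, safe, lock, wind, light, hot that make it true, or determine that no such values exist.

Set rain = True.
Set gpu = False.
Set safe = True.
  then (gpu | ~safe | wind) forces wind = True.
  then (light | ~safe) forces light = True.
  then (~light | ~lock | ~rain) forces lock = False.
  then (hot | lock) forces hot = True.
All clauses satisfied.

rain = True; gpu = False; safe = True; lock = False; wind = True; light = True; hot = True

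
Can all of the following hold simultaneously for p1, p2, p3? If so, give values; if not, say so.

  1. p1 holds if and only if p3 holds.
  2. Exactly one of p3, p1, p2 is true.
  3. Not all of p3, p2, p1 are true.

p1: False; p2: True; p3: False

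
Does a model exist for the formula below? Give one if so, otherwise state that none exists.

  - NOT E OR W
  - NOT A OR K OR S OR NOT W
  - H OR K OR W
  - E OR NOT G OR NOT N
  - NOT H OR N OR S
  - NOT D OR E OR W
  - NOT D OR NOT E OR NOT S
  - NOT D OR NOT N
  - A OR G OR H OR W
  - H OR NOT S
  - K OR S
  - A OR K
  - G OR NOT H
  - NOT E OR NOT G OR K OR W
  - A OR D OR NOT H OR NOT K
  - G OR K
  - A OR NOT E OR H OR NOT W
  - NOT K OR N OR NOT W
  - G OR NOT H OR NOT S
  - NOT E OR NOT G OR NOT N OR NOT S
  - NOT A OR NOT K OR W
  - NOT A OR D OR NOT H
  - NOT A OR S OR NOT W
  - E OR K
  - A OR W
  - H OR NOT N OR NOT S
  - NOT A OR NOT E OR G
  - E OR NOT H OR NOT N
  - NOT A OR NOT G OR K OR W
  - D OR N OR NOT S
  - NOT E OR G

E=F, K=T, A=F, D=F, W=T, N=T, H=F, G=F, S=F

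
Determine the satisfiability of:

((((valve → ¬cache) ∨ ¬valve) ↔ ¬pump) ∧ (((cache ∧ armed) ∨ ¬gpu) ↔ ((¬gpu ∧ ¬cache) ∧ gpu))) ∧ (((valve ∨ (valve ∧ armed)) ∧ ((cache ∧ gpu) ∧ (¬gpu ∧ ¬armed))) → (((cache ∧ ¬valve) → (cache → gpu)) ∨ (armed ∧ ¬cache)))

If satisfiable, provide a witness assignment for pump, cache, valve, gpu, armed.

pump = False, cache = False, valve = True, gpu = True, armed = True

  (((valve → ¬cache) ∨ ¬valve) ↔ ¬pump) ∧ (((cache ∧ armed) ∨ ¬gpu) ↔ ((¬gpu ∧ ¬cache) ∧ gpu)) = True
    ((valve → ¬cache) ∨ ¬valve) ↔ ¬pump = True
      (valve → ¬cache) ∨ ¬valve = True
        valve → ¬cache = True
          ¬cache = True
        ¬valve = False
      ¬pump = True
    ((cache ∧ armed) ∨ ¬gpu) ↔ ((¬gpu ∧ ¬cache) ∧ gpu) = True
      (cache ∧ armed) ∨ ¬gpu = False
        cache ∧ armed = False
        ¬gpu = False
      (¬gpu ∧ ¬cache) ∧ gpu = False
        ¬gpu ∧ ¬cache = False
          ¬gpu = False
          ¬cache = True
  ((valve ∨ (valve ∧ armed)) ∧ ((cache ∧ gpu) ∧ (¬gpu ∧ ¬armed))) → (((cache ∧ ¬valve) → (cache → gpu)) ∨ (armed ∧ ¬cache)) = True
    (valve ∨ (valve ∧ armed)) ∧ ((cache ∧ gpu) ∧ (¬gpu ∧ ¬armed)) = False
      valve ∨ (valve ∧ armed) = True
        valve ∧ armed = True
      (cache ∧ gpu) ∧ (¬gpu ∧ ¬armed) = False
        cache ∧ gpu = False
        ¬gpu ∧ ¬armed = False
          ¬gpu = False
          ¬armed = False
    ((cache ∧ ¬valve) → (cache → gpu)) ∨ (armed ∧ ¬cache) = True
      (cache ∧ ¬valve) → (cache → gpu) = True
        cache ∧ ¬valve = False
          ¬valve = False
        cache → gpu = True
      armed ∧ ¬cache = True
        ¬cache = True
Both conjuncts True, so the formula holds.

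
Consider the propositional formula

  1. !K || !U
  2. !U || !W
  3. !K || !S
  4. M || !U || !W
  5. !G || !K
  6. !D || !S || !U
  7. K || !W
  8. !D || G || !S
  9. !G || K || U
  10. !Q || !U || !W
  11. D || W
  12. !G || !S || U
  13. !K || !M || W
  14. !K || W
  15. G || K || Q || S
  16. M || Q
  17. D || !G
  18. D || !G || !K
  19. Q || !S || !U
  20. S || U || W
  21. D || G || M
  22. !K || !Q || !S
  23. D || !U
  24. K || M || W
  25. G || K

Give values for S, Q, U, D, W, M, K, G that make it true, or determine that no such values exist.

S: False, Q: True, U: False, D: True, W: True, M: True, K: True, G: False

Set S = False.
Set Q = True.
Set U = False.
  then (S || U || W) forces W = True.
  then (K || !W) forces K = True.
  then (!G || !K) forces G = False.
Set D = True.
Set M = True.
All clauses satisfied.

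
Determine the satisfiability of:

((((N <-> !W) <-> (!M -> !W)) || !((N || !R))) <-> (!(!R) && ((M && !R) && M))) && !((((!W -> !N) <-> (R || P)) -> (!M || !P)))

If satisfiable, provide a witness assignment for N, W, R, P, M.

N = True; W = True; R = True; P = True; M = True

  (((N <-> !W) <-> (!M -> !W)) || !((N || !R))) <-> (!(!R) && ((M && !R) && M)) = True
    ((N <-> !W) <-> (!M -> !W)) || !((N || !R)) = False
      (N <-> !W) <-> (!M -> !W) = False
        N <-> !W = False
          !W = False
        !M -> !W = True
          !M = False
          !W = False
      !((N || !R)) = False
        N || !R = True
          !R = False
    !(!R) && ((M && !R) && M) = False
      !(!R) = True
        !R = False
      (M && !R) && M = False
        M && !R = False
          !R = False
  !((((!W -> !N) <-> (R || P)) -> (!M || !P))) = True
    ((!W -> !N) <-> (R || P)) -> (!M || !P) = False
      (!W -> !N) <-> (R || P) = True
        !W -> !N = True
          !W = False
          !N = False
        R || P = True
      !M || !P = False
        !M = False
        !P = False
Both conjuncts True, so the formula holds.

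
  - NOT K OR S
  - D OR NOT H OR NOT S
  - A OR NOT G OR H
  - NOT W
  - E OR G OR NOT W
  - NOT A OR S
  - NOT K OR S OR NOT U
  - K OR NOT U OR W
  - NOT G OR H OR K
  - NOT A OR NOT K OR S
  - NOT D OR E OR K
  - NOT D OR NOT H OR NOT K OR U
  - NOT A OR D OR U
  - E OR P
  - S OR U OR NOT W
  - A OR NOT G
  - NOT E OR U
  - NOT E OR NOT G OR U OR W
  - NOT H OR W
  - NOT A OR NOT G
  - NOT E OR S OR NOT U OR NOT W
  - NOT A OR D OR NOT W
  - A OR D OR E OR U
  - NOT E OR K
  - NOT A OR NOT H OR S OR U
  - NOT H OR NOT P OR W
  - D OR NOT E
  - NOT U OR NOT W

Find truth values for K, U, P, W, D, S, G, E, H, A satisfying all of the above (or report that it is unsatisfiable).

Unit clause (NOT W) forces W = False.
In (NOT H OR W) only NOT H is left, so H = False.
Set K = True.
  then (NOT K OR S) forces S = True.
Set U = True.
Set P = True.
Set D = True.
Try G = True:
  (A OR NOT G OR H) forces A = True.
  clause (NOT A OR NOT G) is falsified — backtrack.
So G = False.
Set E = True.
Set A = True.
All clauses satisfied.

K = True; U = True; P = True; W = False; D = True; S = True; G = False; E = True; H = False; A = True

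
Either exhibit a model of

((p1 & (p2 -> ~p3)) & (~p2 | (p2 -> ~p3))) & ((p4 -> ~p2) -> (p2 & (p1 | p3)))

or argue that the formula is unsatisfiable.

p1=T, p2=T, p3=F, p4=F

  (p1 & (p2 -> ~p3)) & (~p2 | (p2 -> ~p3)) = True
    p1 & (p2 -> ~p3) = True
      p2 -> ~p3 = True
        ~p3 = True
    ~p2 | (p2 -> ~p3) = True
      ~p2 = False
      p2 -> ~p3 = True
        ~p3 = True
  (p4 -> ~p2) -> (p2 & (p1 | p3)) = True
    p4 -> ~p2 = True
      ~p2 = False
    p2 & (p1 | p3) = True
      p1 | p3 = True
Both conjuncts True, so the formula holds.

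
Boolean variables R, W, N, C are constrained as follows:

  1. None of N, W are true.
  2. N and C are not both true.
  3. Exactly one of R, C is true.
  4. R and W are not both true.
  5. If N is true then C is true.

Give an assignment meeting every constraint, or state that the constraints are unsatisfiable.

R = True, W = False, N = False, C = False

  (1) {N, W}: 0 true — none ✓
  (2) N=F, C=F — not both ✓
  (3) {R, C}: 1 true — exactly one ✓
  (4) R=T, W=F — not both ✓
  (5) N=F ⇒ C: vacuous ✓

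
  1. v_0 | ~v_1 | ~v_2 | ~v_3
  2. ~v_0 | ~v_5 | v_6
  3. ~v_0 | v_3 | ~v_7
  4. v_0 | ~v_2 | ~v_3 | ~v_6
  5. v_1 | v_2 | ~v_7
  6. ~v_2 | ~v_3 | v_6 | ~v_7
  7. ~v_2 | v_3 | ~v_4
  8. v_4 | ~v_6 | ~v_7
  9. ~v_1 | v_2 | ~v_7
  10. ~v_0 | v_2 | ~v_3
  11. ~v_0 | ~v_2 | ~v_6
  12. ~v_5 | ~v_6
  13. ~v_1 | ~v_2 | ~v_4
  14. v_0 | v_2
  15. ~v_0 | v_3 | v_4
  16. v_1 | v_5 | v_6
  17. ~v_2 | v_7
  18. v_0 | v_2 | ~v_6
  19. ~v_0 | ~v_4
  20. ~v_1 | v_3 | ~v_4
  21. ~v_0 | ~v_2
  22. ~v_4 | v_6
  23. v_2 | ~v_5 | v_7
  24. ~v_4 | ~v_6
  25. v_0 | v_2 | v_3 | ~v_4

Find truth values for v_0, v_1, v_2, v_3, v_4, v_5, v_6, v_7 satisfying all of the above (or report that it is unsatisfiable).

v_0 = False, v_1 = True, v_2 = True, v_3 = False, v_4 = False, v_5 = False, v_6 = False, v_7 = True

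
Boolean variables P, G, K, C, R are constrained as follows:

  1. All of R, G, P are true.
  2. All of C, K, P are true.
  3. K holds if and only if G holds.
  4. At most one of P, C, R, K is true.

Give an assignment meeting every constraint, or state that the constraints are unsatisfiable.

Unsatisfiable

Case P = True:
  (1) forces R = True.
  Constraint (4) is violated (P=T, R=T) — contradiction.
Case P = False:
  Constraint (1) is violated (P=F) — contradiction.
Both cases fail — unsatisfiable.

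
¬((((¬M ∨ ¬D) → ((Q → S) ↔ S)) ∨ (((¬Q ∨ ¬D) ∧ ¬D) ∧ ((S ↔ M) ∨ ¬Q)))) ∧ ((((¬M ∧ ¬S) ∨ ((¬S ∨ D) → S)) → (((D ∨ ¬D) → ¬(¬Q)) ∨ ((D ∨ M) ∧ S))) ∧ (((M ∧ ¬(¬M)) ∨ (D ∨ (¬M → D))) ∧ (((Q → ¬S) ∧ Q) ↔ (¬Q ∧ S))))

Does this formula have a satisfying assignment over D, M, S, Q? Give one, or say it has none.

No satisfying assignment exists.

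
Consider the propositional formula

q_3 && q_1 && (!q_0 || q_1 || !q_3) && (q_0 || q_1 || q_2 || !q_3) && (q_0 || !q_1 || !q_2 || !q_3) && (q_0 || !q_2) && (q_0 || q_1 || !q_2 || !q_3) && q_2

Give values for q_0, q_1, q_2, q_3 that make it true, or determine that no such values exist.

q_0 = True, q_1 = True, q_2 = True, q_3 = True

Unit clause (q_3) forces q_3 = True.
Unit clause (q_1) forces q_1 = True.
Unit clause (q_2) forces q_2 = True.
In (q_0 || !q_1 || !q_2 || !q_3) only q_0 is left, so q_0 = True.
Check each clause:
  (q_3): q_3 holds.
  (q_1): q_1 holds.
  (!q_0 || q_1 || !q_3): q_1 holds.
  (q_0 || q_1 || q_2 || !q_3): q_0 holds.
  (q_0 || !q_1 || !q_2 || !q_3): q_0 holds.
  (q_0 || !q_2): q_0 holds.
  (q_0 || q_1 || !q_2 || !q_3): q_0 holds.
  (q_2): q_2 holds.
All clauses satisfied.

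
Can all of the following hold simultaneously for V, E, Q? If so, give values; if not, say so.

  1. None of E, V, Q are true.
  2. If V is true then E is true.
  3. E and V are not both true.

V = False, E = False, Q = False

  (1) {E, V, Q}: 0 true — none ✓
  (2) V=F ⇒ E: vacuous ✓
  (3) E=F, V=F — not both ✓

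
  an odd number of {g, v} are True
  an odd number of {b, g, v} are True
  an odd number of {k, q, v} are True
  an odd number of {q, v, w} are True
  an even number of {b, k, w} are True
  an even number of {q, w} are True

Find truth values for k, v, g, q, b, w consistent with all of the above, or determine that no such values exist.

k: True; v: True; g: False; q: True; b: False; w: True

{g, v}: 1 true → odd ✓
{b, g, v}: 1 true → odd ✓
{k, q, v}: 3 true → odd ✓
{q, v, w}: 3 true → odd ✓
{b, k, w}: 2 true → even ✓
{q, w}: 2 true → even ✓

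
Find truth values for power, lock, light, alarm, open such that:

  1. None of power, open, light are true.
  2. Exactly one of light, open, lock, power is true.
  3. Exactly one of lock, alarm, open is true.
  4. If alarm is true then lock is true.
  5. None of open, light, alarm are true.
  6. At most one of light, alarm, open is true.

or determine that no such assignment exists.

power: False, lock: True, light: False, alarm: False, open: False

  (1) {power, open, light}: 0 true — none ✓
  (2) {light, open, lock, power}: 1 true — exactly one ✓
  (3) {lock, alarm, open}: 1 true — exactly one ✓
  (4) alarm=F ⇒ lock: vacuous ✓
  (5) {open, light, alarm}: 0 true — none ✓
  (6) {light, alarm, open}: 0 true — at most one ✓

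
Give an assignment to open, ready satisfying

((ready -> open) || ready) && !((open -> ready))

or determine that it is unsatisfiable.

open=T, ready=F

  (ready -> open) || ready = True
    ready -> open = True
  !((open -> ready)) = True
    open -> ready = False
Both conjuncts True, so the formula holds.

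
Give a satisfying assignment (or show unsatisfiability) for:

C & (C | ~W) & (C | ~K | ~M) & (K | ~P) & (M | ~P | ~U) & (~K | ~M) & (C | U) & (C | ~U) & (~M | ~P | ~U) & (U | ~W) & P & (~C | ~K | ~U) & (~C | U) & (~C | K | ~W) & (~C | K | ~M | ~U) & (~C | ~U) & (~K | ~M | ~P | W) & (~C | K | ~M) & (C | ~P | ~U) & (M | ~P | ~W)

UNSATISFIABLE

Case U = True:
  (C) forces C = True.
  Clause (~C | ~U) is falsified — contradiction.
Case U = False:
  (C) forces C = True.
  Clause (~C | U) is falsified — contradiction.
Both cases fail, so the formula is unsatisfiable.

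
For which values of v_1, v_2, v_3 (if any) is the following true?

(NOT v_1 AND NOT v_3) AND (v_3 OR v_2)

v_1: False, v_2: True, v_3: False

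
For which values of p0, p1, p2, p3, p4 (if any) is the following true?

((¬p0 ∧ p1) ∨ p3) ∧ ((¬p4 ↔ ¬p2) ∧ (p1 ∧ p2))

p0 = True, p1 = True, p2 = True, p3 = True, p4 = True

  (¬p0 ∧ p1) ∨ p3 = True
    ¬p0 ∧ p1 = False
      ¬p0 = False
  (¬p4 ↔ ¬p2) ∧ (p1 ∧ p2) = True
    ¬p4 ↔ ¬p2 = True
      ¬p4 = False
      ¬p2 = False
    p1 ∧ p2 = True
Both conjuncts True, so the formula holds.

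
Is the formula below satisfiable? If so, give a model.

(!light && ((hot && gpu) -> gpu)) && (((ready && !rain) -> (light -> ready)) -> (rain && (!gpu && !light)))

hot = True; ready = False; rain = True; gpu = False; light = False

  !light && ((hot && gpu) -> gpu) = True
    !light = True
    (hot && gpu) -> gpu = True
      hot && gpu = False
  ((ready && !rain) -> (light -> ready)) -> (rain && (!gpu && !light)) = True
    (ready && !rain) -> (light -> ready) = True
      ready && !rain = False
        !rain = False
      light -> ready = True
    rain && (!gpu && !light) = True
      !gpu && !light = True
        !gpu = True
        !light = True
Both conjuncts True, so the formula holds.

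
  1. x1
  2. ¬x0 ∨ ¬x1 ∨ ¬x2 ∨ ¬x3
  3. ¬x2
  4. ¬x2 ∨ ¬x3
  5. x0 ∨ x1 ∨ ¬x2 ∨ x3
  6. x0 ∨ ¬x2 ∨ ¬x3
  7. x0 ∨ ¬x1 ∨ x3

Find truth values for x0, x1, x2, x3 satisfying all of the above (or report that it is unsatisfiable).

x0 = True; x1 = True; x2 = False; x3 = True

Unit clause (x1) forces x1 = True.
Unit clause (¬x2) forces x2 = False.
Set x0 = True.
Set x3 = True.
Check each clause:
  (x1): x1 holds.
  (¬x0 ∨ ¬x1 ∨ ¬x2 ∨ ¬x3): ¬x2 holds.
  (¬x2): ¬x2 holds.
  (¬x2 ∨ ¬x3): ¬x2 holds.
  (x0 ∨ x1 ∨ ¬x2 ∨ x3): x0 holds.
  (x0 ∨ ¬x2 ∨ ¬x3): x0 holds.
  (x0 ∨ ¬x1 ∨ x3): x0 holds.
All clauses satisfied.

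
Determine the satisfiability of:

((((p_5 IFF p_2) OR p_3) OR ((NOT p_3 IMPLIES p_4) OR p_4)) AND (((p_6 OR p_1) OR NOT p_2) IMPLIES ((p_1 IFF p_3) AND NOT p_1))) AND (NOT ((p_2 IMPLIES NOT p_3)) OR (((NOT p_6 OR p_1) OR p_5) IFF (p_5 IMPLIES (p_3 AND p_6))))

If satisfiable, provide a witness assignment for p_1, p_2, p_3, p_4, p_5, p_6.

p_1 = False, p_2 = False, p_3 = False, p_4 = False, p_5 = False, p_6 = False

  (((p_5 IFF p_2) OR p_3) OR ((NOT p_3 IMPLIES p_4) OR p_4)) AND (((p_6 OR p_1) OR NOT p_2) IMPLIES ((p_1 IFF p_3) AND NOT p_1)) = True
    ((p_5 IFF p_2) OR p_3) OR ((NOT p_3 IMPLIES p_4) OR p_4) = True
      (p_5 IFF p_2) OR p_3 = True
        p_5 IFF p_2 = True
      (NOT p_3 IMPLIES p_4) OR p_4 = False
        NOT p_3 IMPLIES p_4 = False
          NOT p_3 = True
    ((p_6 OR p_1) OR NOT p_2) IMPLIES ((p_1 IFF p_3) AND NOT p_1) = True
      (p_6 OR p_1) OR NOT p_2 = True
        p_6 OR p_1 = False
        NOT p_2 = True
      (p_1 IFF p_3) AND NOT p_1 = True
        p_1 IFF p_3 = True
        NOT p_1 = True
  NOT ((p_2 IMPLIES NOT p_3)) OR (((NOT p_6 OR p_1) OR p_5) IFF (p_5 IMPLIES (p_3 AND p_6))) = True
    NOT ((p_2 IMPLIES NOT p_3)) = False
      p_2 IMPLIES NOT p_3 = True
        NOT p_3 = True
    ((NOT p_6 OR p_1) OR p_5) IFF (p_5 IMPLIES (p_3 AND p_6)) = True
      (NOT p_6 OR p_1) OR p_5 = True
        NOT p_6 OR p_1 = True
          NOT p_6 = True
      p_5 IMPLIES (p_3 AND p_6) = True
        p_3 AND p_6 = False
Both conjuncts True, so the formula holds.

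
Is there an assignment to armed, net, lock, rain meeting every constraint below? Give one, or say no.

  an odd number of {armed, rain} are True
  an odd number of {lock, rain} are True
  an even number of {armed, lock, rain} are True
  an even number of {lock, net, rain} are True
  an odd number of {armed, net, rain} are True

UNSATISFIABLE

Adding constraints 1, 2, 4, 5 mod 2: every variable appears an even number of times on the left, so the left side is 0.
But the right sides sum to 1 (mod 2). 0 ≠ 1 — the system is inconsistent.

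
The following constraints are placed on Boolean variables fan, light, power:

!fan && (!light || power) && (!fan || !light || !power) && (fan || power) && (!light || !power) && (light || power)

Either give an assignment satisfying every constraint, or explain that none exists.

fan=F, light=F, power=T

Unit clause (!fan) forces fan = False.
In (fan || power) only power is left, so power = True.
In (!light || !power) only !light is left, so light = False.
Check each clause:
  (!fan): !fan holds.
  (!light || power): !light holds.
  (!fan || !light || !power): !fan holds.
  (fan || power): power holds.
  (!light || !power): !light holds.
  (light || power): power holds.
All clauses satisfied.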